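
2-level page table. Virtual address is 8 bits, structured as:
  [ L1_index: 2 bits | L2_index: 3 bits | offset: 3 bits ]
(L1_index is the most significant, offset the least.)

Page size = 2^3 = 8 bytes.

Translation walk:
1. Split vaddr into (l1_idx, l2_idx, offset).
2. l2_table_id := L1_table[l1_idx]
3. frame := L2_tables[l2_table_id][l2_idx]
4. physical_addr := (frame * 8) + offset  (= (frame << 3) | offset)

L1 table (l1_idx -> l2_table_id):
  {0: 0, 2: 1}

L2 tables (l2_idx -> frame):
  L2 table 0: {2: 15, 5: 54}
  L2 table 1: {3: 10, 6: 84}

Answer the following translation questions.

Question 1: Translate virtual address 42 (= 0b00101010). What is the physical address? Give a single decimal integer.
vaddr = 42 = 0b00101010
Split: l1_idx=0, l2_idx=5, offset=2
L1[0] = 0
L2[0][5] = 54
paddr = 54 * 8 + 2 = 434

Answer: 434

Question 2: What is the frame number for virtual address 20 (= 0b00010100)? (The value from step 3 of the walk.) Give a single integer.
Answer: 15

Derivation:
vaddr = 20: l1_idx=0, l2_idx=2
L1[0] = 0; L2[0][2] = 15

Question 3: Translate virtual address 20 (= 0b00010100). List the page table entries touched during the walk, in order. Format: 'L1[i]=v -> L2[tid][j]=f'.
Answer: L1[0]=0 -> L2[0][2]=15

Derivation:
vaddr = 20 = 0b00010100
Split: l1_idx=0, l2_idx=2, offset=4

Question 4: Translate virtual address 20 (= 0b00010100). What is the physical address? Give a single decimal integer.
Answer: 124

Derivation:
vaddr = 20 = 0b00010100
Split: l1_idx=0, l2_idx=2, offset=4
L1[0] = 0
L2[0][2] = 15
paddr = 15 * 8 + 4 = 124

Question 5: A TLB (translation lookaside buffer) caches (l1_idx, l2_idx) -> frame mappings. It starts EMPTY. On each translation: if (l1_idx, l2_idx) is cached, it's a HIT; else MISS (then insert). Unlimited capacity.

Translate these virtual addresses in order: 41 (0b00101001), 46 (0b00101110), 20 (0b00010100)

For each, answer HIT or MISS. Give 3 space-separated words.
vaddr=41: (0,5) not in TLB -> MISS, insert
vaddr=46: (0,5) in TLB -> HIT
vaddr=20: (0,2) not in TLB -> MISS, insert

Answer: MISS HIT MISS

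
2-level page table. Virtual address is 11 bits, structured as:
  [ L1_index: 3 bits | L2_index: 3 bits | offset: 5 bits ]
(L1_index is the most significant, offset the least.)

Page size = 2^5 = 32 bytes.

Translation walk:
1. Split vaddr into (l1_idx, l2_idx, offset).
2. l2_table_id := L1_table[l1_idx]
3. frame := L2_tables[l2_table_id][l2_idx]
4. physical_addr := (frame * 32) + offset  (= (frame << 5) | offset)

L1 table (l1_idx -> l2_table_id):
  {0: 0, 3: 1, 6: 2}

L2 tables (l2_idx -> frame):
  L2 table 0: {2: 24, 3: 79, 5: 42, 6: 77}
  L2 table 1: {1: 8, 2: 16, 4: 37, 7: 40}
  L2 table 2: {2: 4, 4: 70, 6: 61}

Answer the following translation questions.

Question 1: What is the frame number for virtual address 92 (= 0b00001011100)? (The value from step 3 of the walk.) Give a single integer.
Answer: 24

Derivation:
vaddr = 92: l1_idx=0, l2_idx=2
L1[0] = 0; L2[0][2] = 24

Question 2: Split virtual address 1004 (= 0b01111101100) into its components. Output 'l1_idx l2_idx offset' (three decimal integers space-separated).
vaddr = 1004 = 0b01111101100
  top 3 bits -> l1_idx = 3
  next 3 bits -> l2_idx = 7
  bottom 5 bits -> offset = 12

Answer: 3 7 12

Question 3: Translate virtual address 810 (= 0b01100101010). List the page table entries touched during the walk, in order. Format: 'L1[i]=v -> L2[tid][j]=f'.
vaddr = 810 = 0b01100101010
Split: l1_idx=3, l2_idx=1, offset=10

Answer: L1[3]=1 -> L2[1][1]=8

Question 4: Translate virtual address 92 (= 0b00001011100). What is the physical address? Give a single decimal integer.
Answer: 796

Derivation:
vaddr = 92 = 0b00001011100
Split: l1_idx=0, l2_idx=2, offset=28
L1[0] = 0
L2[0][2] = 24
paddr = 24 * 32 + 28 = 796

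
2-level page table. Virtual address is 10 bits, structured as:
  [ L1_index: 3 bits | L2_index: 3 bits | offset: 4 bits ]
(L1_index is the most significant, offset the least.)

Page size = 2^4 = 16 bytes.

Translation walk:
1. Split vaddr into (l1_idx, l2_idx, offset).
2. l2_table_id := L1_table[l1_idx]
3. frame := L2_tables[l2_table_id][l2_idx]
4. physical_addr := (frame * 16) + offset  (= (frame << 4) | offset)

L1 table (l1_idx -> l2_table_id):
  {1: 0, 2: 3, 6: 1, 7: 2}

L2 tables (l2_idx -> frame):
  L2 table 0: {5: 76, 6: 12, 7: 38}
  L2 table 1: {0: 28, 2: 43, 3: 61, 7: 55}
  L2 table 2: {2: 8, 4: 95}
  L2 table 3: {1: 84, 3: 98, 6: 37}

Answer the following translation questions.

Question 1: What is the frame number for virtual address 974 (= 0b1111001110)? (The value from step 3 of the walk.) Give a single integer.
vaddr = 974: l1_idx=7, l2_idx=4
L1[7] = 2; L2[2][4] = 95

Answer: 95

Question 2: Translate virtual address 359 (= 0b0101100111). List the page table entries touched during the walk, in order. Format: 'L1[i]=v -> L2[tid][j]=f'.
Answer: L1[2]=3 -> L2[3][6]=37

Derivation:
vaddr = 359 = 0b0101100111
Split: l1_idx=2, l2_idx=6, offset=7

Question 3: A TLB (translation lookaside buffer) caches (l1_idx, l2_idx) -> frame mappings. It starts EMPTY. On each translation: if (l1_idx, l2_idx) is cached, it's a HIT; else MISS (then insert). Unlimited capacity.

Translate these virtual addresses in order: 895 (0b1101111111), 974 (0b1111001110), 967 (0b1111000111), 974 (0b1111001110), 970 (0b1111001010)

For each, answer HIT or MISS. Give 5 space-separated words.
Answer: MISS MISS HIT HIT HIT

Derivation:
vaddr=895: (6,7) not in TLB -> MISS, insert
vaddr=974: (7,4) not in TLB -> MISS, insert
vaddr=967: (7,4) in TLB -> HIT
vaddr=974: (7,4) in TLB -> HIT
vaddr=970: (7,4) in TLB -> HIT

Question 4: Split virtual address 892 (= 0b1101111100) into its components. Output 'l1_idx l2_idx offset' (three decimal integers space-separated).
Answer: 6 7 12

Derivation:
vaddr = 892 = 0b1101111100
  top 3 bits -> l1_idx = 6
  next 3 bits -> l2_idx = 7
  bottom 4 bits -> offset = 12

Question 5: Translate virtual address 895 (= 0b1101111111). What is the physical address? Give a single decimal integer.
Answer: 895

Derivation:
vaddr = 895 = 0b1101111111
Split: l1_idx=6, l2_idx=7, offset=15
L1[6] = 1
L2[1][7] = 55
paddr = 55 * 16 + 15 = 895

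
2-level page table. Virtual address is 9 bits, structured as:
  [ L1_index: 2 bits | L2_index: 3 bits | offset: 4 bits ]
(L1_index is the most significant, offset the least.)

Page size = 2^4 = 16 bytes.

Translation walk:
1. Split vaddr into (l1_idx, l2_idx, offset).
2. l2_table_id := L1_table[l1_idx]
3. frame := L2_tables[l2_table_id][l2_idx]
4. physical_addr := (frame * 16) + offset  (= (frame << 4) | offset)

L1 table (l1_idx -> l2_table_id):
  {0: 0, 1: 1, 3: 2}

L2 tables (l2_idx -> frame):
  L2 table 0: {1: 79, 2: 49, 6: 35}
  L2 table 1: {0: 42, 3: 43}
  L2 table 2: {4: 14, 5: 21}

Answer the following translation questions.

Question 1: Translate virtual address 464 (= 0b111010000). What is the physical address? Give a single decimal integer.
Answer: 336

Derivation:
vaddr = 464 = 0b111010000
Split: l1_idx=3, l2_idx=5, offset=0
L1[3] = 2
L2[2][5] = 21
paddr = 21 * 16 + 0 = 336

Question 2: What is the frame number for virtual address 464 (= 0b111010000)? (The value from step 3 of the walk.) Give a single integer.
vaddr = 464: l1_idx=3, l2_idx=5
L1[3] = 2; L2[2][5] = 21

Answer: 21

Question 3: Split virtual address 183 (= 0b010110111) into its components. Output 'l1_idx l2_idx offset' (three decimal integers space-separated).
vaddr = 183 = 0b010110111
  top 2 bits -> l1_idx = 1
  next 3 bits -> l2_idx = 3
  bottom 4 bits -> offset = 7

Answer: 1 3 7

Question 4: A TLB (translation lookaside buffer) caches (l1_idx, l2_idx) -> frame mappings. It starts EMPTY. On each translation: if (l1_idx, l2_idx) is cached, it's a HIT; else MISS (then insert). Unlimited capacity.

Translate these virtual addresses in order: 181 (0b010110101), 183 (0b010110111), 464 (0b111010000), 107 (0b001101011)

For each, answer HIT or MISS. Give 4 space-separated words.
Answer: MISS HIT MISS MISS

Derivation:
vaddr=181: (1,3) not in TLB -> MISS, insert
vaddr=183: (1,3) in TLB -> HIT
vaddr=464: (3,5) not in TLB -> MISS, insert
vaddr=107: (0,6) not in TLB -> MISS, insert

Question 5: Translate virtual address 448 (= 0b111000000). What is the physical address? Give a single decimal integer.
Answer: 224

Derivation:
vaddr = 448 = 0b111000000
Split: l1_idx=3, l2_idx=4, offset=0
L1[3] = 2
L2[2][4] = 14
paddr = 14 * 16 + 0 = 224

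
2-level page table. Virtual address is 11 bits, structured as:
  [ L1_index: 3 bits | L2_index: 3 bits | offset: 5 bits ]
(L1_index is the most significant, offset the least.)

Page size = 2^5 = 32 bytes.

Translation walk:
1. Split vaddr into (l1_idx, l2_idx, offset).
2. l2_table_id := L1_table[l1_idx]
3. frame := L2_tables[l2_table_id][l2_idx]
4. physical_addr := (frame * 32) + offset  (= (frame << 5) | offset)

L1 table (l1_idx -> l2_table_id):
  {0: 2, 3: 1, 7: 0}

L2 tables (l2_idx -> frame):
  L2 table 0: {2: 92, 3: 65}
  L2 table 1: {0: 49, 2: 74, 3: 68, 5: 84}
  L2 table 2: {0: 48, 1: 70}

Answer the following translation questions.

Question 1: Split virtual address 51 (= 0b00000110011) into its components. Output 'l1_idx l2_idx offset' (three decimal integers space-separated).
vaddr = 51 = 0b00000110011
  top 3 bits -> l1_idx = 0
  next 3 bits -> l2_idx = 1
  bottom 5 bits -> offset = 19

Answer: 0 1 19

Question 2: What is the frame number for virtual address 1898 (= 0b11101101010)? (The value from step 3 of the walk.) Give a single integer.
vaddr = 1898: l1_idx=7, l2_idx=3
L1[7] = 0; L2[0][3] = 65

Answer: 65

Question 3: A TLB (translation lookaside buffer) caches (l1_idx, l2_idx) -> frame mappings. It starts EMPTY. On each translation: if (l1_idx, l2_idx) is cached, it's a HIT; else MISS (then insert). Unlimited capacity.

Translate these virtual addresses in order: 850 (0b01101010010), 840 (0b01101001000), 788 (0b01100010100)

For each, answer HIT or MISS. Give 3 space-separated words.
vaddr=850: (3,2) not in TLB -> MISS, insert
vaddr=840: (3,2) in TLB -> HIT
vaddr=788: (3,0) not in TLB -> MISS, insert

Answer: MISS HIT MISS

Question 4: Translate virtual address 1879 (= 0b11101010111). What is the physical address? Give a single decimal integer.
Answer: 2967

Derivation:
vaddr = 1879 = 0b11101010111
Split: l1_idx=7, l2_idx=2, offset=23
L1[7] = 0
L2[0][2] = 92
paddr = 92 * 32 + 23 = 2967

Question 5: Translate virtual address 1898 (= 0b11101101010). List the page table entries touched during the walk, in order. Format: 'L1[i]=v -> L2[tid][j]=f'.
vaddr = 1898 = 0b11101101010
Split: l1_idx=7, l2_idx=3, offset=10

Answer: L1[7]=0 -> L2[0][3]=65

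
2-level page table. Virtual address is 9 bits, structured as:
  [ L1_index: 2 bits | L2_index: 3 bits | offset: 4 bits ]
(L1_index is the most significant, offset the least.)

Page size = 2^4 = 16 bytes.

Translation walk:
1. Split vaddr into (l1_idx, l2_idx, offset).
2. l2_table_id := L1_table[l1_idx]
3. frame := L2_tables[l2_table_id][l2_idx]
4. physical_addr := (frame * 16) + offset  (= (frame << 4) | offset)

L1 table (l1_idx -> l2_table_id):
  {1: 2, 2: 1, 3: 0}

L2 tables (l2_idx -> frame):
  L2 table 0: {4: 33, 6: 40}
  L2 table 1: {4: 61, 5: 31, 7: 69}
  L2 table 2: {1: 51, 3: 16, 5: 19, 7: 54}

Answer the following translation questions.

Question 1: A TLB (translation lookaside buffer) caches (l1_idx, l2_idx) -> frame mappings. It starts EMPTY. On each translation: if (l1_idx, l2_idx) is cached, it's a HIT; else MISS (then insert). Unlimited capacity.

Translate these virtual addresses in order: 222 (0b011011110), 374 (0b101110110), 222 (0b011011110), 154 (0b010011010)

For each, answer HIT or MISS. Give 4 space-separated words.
Answer: MISS MISS HIT MISS

Derivation:
vaddr=222: (1,5) not in TLB -> MISS, insert
vaddr=374: (2,7) not in TLB -> MISS, insert
vaddr=222: (1,5) in TLB -> HIT
vaddr=154: (1,1) not in TLB -> MISS, insert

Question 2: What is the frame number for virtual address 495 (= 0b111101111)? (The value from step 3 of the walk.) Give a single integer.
vaddr = 495: l1_idx=3, l2_idx=6
L1[3] = 0; L2[0][6] = 40

Answer: 40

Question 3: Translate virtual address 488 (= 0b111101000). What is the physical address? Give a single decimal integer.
vaddr = 488 = 0b111101000
Split: l1_idx=3, l2_idx=6, offset=8
L1[3] = 0
L2[0][6] = 40
paddr = 40 * 16 + 8 = 648

Answer: 648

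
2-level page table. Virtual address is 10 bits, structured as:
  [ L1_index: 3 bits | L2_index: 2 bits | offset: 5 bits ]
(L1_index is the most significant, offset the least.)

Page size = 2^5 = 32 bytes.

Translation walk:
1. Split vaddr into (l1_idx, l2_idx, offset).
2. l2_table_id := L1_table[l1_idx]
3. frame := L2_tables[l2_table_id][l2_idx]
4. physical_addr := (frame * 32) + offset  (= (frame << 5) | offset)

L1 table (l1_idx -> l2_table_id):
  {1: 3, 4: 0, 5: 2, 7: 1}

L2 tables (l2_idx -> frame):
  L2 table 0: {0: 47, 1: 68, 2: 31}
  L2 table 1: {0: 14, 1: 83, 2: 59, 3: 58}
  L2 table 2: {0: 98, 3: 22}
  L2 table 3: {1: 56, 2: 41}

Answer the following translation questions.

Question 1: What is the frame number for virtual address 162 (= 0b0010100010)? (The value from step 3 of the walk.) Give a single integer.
vaddr = 162: l1_idx=1, l2_idx=1
L1[1] = 3; L2[3][1] = 56

Answer: 56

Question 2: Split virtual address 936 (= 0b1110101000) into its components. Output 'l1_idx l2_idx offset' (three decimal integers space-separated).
vaddr = 936 = 0b1110101000
  top 3 bits -> l1_idx = 7
  next 2 bits -> l2_idx = 1
  bottom 5 bits -> offset = 8

Answer: 7 1 8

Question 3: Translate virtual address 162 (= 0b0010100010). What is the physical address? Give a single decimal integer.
vaddr = 162 = 0b0010100010
Split: l1_idx=1, l2_idx=1, offset=2
L1[1] = 3
L2[3][1] = 56
paddr = 56 * 32 + 2 = 1794

Answer: 1794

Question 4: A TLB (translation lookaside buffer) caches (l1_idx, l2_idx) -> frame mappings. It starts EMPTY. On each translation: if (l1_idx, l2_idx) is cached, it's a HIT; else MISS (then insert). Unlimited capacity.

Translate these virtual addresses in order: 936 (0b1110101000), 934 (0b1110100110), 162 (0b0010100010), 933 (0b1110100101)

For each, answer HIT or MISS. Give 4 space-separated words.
Answer: MISS HIT MISS HIT

Derivation:
vaddr=936: (7,1) not in TLB -> MISS, insert
vaddr=934: (7,1) in TLB -> HIT
vaddr=162: (1,1) not in TLB -> MISS, insert
vaddr=933: (7,1) in TLB -> HIT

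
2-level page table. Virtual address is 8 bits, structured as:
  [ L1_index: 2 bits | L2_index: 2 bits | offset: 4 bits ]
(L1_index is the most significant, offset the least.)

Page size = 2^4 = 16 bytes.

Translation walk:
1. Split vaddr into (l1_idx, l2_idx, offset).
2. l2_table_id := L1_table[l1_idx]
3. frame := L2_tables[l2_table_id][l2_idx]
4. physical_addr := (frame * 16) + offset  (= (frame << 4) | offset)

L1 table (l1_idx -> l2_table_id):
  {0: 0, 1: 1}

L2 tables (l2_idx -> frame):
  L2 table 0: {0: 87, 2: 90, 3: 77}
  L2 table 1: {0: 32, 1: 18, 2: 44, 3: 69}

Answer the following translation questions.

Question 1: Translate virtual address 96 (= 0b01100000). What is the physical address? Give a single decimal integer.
Answer: 704

Derivation:
vaddr = 96 = 0b01100000
Split: l1_idx=1, l2_idx=2, offset=0
L1[1] = 1
L2[1][2] = 44
paddr = 44 * 16 + 0 = 704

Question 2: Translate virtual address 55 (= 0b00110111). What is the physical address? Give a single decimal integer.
Answer: 1239

Derivation:
vaddr = 55 = 0b00110111
Split: l1_idx=0, l2_idx=3, offset=7
L1[0] = 0
L2[0][3] = 77
paddr = 77 * 16 + 7 = 1239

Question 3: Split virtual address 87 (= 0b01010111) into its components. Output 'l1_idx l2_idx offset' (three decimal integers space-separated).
Answer: 1 1 7

Derivation:
vaddr = 87 = 0b01010111
  top 2 bits -> l1_idx = 1
  next 2 bits -> l2_idx = 1
  bottom 4 bits -> offset = 7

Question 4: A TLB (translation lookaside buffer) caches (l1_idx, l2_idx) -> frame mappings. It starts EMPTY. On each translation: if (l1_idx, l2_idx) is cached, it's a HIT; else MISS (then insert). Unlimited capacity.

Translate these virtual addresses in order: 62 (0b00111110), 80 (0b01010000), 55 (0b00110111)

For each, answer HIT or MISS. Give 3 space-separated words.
vaddr=62: (0,3) not in TLB -> MISS, insert
vaddr=80: (1,1) not in TLB -> MISS, insert
vaddr=55: (0,3) in TLB -> HIT

Answer: MISS MISS HIT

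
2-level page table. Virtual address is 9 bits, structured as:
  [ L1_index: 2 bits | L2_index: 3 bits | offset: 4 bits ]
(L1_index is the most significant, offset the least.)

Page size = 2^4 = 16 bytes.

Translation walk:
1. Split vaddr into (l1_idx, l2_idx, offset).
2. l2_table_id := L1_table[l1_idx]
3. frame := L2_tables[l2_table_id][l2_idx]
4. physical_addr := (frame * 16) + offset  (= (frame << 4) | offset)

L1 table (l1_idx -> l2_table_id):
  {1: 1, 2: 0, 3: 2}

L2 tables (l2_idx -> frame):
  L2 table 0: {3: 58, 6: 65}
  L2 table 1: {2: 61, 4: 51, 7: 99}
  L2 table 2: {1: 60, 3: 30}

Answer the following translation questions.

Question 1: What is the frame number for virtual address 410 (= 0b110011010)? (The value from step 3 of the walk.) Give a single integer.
vaddr = 410: l1_idx=3, l2_idx=1
L1[3] = 2; L2[2][1] = 60

Answer: 60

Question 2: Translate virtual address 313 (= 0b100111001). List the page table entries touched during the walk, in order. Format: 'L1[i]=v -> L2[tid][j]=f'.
vaddr = 313 = 0b100111001
Split: l1_idx=2, l2_idx=3, offset=9

Answer: L1[2]=0 -> L2[0][3]=58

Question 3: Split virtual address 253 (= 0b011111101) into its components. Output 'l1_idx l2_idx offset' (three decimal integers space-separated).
Answer: 1 7 13

Derivation:
vaddr = 253 = 0b011111101
  top 2 bits -> l1_idx = 1
  next 3 bits -> l2_idx = 7
  bottom 4 bits -> offset = 13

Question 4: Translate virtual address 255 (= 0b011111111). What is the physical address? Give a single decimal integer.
vaddr = 255 = 0b011111111
Split: l1_idx=1, l2_idx=7, offset=15
L1[1] = 1
L2[1][7] = 99
paddr = 99 * 16 + 15 = 1599

Answer: 1599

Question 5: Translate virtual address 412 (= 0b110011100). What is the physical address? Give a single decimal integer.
vaddr = 412 = 0b110011100
Split: l1_idx=3, l2_idx=1, offset=12
L1[3] = 2
L2[2][1] = 60
paddr = 60 * 16 + 12 = 972

Answer: 972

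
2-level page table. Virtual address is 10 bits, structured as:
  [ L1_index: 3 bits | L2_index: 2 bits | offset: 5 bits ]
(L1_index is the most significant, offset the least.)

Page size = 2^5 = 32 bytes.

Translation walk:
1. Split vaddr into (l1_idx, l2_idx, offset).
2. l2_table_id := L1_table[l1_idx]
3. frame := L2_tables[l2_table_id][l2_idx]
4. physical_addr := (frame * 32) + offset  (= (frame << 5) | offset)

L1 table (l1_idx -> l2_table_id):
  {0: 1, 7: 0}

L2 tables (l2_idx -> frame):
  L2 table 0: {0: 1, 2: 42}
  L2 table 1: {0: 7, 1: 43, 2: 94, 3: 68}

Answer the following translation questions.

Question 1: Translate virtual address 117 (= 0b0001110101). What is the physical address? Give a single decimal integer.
Answer: 2197

Derivation:
vaddr = 117 = 0b0001110101
Split: l1_idx=0, l2_idx=3, offset=21
L1[0] = 1
L2[1][3] = 68
paddr = 68 * 32 + 21 = 2197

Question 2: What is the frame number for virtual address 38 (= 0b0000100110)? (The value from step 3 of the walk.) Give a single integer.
Answer: 43

Derivation:
vaddr = 38: l1_idx=0, l2_idx=1
L1[0] = 1; L2[1][1] = 43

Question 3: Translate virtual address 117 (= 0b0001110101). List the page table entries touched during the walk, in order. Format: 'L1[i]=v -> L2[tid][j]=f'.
vaddr = 117 = 0b0001110101
Split: l1_idx=0, l2_idx=3, offset=21

Answer: L1[0]=1 -> L2[1][3]=68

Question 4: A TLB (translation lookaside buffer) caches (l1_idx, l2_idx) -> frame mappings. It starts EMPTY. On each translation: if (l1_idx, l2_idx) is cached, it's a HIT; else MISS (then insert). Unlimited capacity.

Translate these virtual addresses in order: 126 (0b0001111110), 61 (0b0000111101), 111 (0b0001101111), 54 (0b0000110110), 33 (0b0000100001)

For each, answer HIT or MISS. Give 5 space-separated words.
Answer: MISS MISS HIT HIT HIT

Derivation:
vaddr=126: (0,3) not in TLB -> MISS, insert
vaddr=61: (0,1) not in TLB -> MISS, insert
vaddr=111: (0,3) in TLB -> HIT
vaddr=54: (0,1) in TLB -> HIT
vaddr=33: (0,1) in TLB -> HIT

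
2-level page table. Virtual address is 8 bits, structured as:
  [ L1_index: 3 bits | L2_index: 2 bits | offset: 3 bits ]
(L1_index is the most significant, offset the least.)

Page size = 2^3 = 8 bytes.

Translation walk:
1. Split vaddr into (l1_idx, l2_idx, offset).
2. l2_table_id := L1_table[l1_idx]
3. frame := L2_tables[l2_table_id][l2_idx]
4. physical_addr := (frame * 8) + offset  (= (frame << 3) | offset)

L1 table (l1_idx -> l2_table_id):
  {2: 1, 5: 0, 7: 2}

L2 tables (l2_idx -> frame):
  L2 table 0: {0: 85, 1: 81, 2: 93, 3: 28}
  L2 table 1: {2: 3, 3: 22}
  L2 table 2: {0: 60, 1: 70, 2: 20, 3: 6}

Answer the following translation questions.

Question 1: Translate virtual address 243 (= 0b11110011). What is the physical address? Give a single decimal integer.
vaddr = 243 = 0b11110011
Split: l1_idx=7, l2_idx=2, offset=3
L1[7] = 2
L2[2][2] = 20
paddr = 20 * 8 + 3 = 163

Answer: 163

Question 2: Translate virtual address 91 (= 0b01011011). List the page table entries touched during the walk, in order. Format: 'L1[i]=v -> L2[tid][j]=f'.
Answer: L1[2]=1 -> L2[1][3]=22

Derivation:
vaddr = 91 = 0b01011011
Split: l1_idx=2, l2_idx=3, offset=3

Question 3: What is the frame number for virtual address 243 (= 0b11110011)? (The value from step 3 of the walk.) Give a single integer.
vaddr = 243: l1_idx=7, l2_idx=2
L1[7] = 2; L2[2][2] = 20

Answer: 20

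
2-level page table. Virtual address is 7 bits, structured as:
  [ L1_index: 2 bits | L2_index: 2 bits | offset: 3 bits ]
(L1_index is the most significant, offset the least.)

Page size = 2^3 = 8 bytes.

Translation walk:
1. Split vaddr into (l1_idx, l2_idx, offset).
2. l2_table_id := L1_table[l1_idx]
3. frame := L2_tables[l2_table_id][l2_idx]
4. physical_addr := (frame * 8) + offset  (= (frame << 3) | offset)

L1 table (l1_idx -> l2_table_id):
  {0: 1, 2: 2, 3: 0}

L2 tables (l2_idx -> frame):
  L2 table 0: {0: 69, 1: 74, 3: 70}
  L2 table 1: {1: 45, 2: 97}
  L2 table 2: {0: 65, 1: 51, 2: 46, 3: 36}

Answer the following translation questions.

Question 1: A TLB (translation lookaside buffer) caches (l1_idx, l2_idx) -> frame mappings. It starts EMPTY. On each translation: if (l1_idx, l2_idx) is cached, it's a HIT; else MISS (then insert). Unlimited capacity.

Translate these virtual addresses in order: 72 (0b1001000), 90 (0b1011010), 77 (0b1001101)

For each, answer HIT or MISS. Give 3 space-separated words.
vaddr=72: (2,1) not in TLB -> MISS, insert
vaddr=90: (2,3) not in TLB -> MISS, insert
vaddr=77: (2,1) in TLB -> HIT

Answer: MISS MISS HIT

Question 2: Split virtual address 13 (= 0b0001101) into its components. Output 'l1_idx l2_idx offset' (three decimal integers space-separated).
Answer: 0 1 5

Derivation:
vaddr = 13 = 0b0001101
  top 2 bits -> l1_idx = 0
  next 2 bits -> l2_idx = 1
  bottom 3 bits -> offset = 5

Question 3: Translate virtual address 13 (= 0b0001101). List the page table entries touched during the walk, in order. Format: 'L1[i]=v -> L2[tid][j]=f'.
vaddr = 13 = 0b0001101
Split: l1_idx=0, l2_idx=1, offset=5

Answer: L1[0]=1 -> L2[1][1]=45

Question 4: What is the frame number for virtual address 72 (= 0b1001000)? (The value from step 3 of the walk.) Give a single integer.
Answer: 51

Derivation:
vaddr = 72: l1_idx=2, l2_idx=1
L1[2] = 2; L2[2][1] = 51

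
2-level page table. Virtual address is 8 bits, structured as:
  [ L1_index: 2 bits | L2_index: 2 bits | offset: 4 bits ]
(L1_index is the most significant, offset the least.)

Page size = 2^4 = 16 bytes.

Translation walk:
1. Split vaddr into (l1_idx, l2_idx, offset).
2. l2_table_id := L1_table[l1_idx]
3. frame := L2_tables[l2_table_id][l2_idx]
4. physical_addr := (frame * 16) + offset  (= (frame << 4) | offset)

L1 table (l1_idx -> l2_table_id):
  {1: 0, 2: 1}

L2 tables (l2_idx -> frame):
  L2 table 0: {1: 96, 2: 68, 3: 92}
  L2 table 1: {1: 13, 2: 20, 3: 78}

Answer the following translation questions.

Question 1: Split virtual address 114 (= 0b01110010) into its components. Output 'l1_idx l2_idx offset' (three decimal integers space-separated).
vaddr = 114 = 0b01110010
  top 2 bits -> l1_idx = 1
  next 2 bits -> l2_idx = 3
  bottom 4 bits -> offset = 2

Answer: 1 3 2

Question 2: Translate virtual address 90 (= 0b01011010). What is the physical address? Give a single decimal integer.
vaddr = 90 = 0b01011010
Split: l1_idx=1, l2_idx=1, offset=10
L1[1] = 0
L2[0][1] = 96
paddr = 96 * 16 + 10 = 1546

Answer: 1546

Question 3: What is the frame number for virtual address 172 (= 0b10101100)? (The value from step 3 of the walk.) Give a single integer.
Answer: 20

Derivation:
vaddr = 172: l1_idx=2, l2_idx=2
L1[2] = 1; L2[1][2] = 20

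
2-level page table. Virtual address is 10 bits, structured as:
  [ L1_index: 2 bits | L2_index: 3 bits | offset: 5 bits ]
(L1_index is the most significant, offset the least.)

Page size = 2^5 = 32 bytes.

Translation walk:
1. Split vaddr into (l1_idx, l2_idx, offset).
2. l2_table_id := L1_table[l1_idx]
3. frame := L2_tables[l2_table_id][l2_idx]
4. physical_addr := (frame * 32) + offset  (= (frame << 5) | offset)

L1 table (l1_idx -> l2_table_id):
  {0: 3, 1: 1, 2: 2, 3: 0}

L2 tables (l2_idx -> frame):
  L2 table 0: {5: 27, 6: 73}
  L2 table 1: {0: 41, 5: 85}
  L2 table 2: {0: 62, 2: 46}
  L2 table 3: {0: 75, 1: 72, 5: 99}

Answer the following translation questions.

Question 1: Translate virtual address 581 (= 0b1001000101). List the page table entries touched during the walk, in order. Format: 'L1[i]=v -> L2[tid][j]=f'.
vaddr = 581 = 0b1001000101
Split: l1_idx=2, l2_idx=2, offset=5

Answer: L1[2]=2 -> L2[2][2]=46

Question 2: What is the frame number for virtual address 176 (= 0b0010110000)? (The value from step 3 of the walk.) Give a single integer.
vaddr = 176: l1_idx=0, l2_idx=5
L1[0] = 3; L2[3][5] = 99

Answer: 99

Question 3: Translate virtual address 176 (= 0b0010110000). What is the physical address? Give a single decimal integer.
vaddr = 176 = 0b0010110000
Split: l1_idx=0, l2_idx=5, offset=16
L1[0] = 3
L2[3][5] = 99
paddr = 99 * 32 + 16 = 3184

Answer: 3184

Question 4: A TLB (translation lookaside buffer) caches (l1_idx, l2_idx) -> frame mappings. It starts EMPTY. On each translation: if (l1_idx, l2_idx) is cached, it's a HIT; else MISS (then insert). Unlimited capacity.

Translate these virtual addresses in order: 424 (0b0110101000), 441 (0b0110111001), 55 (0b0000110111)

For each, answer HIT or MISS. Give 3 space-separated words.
Answer: MISS HIT MISS

Derivation:
vaddr=424: (1,5) not in TLB -> MISS, insert
vaddr=441: (1,5) in TLB -> HIT
vaddr=55: (0,1) not in TLB -> MISS, insert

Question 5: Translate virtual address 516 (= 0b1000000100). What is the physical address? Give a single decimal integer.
Answer: 1988

Derivation:
vaddr = 516 = 0b1000000100
Split: l1_idx=2, l2_idx=0, offset=4
L1[2] = 2
L2[2][0] = 62
paddr = 62 * 32 + 4 = 1988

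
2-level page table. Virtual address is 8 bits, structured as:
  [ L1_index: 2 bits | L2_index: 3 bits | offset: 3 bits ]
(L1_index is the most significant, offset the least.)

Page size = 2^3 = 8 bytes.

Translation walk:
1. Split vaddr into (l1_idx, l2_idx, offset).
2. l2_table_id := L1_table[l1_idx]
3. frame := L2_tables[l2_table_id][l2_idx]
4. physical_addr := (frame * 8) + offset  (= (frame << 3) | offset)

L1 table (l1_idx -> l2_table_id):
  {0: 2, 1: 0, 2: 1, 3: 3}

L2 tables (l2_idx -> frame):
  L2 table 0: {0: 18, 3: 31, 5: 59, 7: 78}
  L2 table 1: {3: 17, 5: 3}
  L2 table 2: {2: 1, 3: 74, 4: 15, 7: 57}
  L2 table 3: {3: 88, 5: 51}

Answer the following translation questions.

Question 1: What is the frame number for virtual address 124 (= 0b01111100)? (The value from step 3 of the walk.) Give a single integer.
Answer: 78

Derivation:
vaddr = 124: l1_idx=1, l2_idx=7
L1[1] = 0; L2[0][7] = 78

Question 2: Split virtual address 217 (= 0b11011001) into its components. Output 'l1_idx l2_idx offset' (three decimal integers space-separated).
Answer: 3 3 1

Derivation:
vaddr = 217 = 0b11011001
  top 2 bits -> l1_idx = 3
  next 3 bits -> l2_idx = 3
  bottom 3 bits -> offset = 1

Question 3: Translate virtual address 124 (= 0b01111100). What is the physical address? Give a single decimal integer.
vaddr = 124 = 0b01111100
Split: l1_idx=1, l2_idx=7, offset=4
L1[1] = 0
L2[0][7] = 78
paddr = 78 * 8 + 4 = 628

Answer: 628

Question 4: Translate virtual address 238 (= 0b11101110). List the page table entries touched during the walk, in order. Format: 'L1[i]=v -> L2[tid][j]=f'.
vaddr = 238 = 0b11101110
Split: l1_idx=3, l2_idx=5, offset=6

Answer: L1[3]=3 -> L2[3][5]=51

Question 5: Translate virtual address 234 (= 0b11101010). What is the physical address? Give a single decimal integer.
vaddr = 234 = 0b11101010
Split: l1_idx=3, l2_idx=5, offset=2
L1[3] = 3
L2[3][5] = 51
paddr = 51 * 8 + 2 = 410

Answer: 410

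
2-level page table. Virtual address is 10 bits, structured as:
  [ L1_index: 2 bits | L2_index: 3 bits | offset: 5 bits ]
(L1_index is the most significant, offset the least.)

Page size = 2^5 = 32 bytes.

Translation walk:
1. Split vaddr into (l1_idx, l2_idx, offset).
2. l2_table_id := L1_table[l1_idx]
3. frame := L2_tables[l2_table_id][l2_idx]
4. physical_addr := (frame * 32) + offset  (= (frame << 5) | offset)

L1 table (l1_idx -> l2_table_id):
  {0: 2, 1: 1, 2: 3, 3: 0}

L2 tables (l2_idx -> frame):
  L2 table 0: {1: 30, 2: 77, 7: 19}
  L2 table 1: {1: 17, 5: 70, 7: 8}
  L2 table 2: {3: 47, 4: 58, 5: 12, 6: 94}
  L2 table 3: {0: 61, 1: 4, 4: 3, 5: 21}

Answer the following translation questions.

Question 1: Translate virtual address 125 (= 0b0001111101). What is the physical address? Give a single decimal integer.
Answer: 1533

Derivation:
vaddr = 125 = 0b0001111101
Split: l1_idx=0, l2_idx=3, offset=29
L1[0] = 2
L2[2][3] = 47
paddr = 47 * 32 + 29 = 1533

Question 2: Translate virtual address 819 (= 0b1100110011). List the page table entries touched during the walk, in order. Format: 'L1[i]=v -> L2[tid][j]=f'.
Answer: L1[3]=0 -> L2[0][1]=30

Derivation:
vaddr = 819 = 0b1100110011
Split: l1_idx=3, l2_idx=1, offset=19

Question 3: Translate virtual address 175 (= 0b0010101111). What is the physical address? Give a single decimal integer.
Answer: 399

Derivation:
vaddr = 175 = 0b0010101111
Split: l1_idx=0, l2_idx=5, offset=15
L1[0] = 2
L2[2][5] = 12
paddr = 12 * 32 + 15 = 399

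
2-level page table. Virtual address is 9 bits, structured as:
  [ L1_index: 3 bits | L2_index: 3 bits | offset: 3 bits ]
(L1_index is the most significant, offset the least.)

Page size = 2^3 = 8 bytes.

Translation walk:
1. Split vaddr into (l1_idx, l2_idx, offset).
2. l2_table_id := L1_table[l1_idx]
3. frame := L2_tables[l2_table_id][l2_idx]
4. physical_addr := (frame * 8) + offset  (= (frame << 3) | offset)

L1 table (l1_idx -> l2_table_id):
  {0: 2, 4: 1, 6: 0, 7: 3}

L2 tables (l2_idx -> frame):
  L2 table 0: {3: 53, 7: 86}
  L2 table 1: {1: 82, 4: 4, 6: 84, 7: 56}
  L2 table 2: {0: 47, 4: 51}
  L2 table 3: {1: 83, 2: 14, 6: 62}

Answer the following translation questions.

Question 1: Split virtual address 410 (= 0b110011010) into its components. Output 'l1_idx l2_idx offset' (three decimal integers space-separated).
vaddr = 410 = 0b110011010
  top 3 bits -> l1_idx = 6
  next 3 bits -> l2_idx = 3
  bottom 3 bits -> offset = 2

Answer: 6 3 2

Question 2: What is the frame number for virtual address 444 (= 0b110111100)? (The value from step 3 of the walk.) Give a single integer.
Answer: 86

Derivation:
vaddr = 444: l1_idx=6, l2_idx=7
L1[6] = 0; L2[0][7] = 86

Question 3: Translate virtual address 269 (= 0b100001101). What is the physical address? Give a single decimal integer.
Answer: 661

Derivation:
vaddr = 269 = 0b100001101
Split: l1_idx=4, l2_idx=1, offset=5
L1[4] = 1
L2[1][1] = 82
paddr = 82 * 8 + 5 = 661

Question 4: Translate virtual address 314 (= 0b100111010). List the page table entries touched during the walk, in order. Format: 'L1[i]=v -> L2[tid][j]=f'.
Answer: L1[4]=1 -> L2[1][7]=56

Derivation:
vaddr = 314 = 0b100111010
Split: l1_idx=4, l2_idx=7, offset=2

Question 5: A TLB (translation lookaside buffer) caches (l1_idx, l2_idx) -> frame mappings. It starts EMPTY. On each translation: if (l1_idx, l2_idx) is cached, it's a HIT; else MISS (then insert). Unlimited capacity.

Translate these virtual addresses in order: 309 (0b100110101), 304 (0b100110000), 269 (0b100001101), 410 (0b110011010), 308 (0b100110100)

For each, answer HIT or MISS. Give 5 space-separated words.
vaddr=309: (4,6) not in TLB -> MISS, insert
vaddr=304: (4,6) in TLB -> HIT
vaddr=269: (4,1) not in TLB -> MISS, insert
vaddr=410: (6,3) not in TLB -> MISS, insert
vaddr=308: (4,6) in TLB -> HIT

Answer: MISS HIT MISS MISS HIT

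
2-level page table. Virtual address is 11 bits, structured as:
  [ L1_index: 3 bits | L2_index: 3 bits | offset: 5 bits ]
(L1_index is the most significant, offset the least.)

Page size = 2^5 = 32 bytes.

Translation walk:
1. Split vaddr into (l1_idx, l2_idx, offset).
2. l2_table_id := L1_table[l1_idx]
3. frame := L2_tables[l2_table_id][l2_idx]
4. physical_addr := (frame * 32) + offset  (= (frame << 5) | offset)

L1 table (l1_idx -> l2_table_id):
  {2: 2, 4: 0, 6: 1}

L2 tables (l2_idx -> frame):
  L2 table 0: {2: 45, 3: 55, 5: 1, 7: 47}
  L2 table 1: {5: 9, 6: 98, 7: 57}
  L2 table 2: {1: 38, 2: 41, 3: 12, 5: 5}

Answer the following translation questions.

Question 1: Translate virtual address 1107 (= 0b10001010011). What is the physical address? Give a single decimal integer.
Answer: 1459

Derivation:
vaddr = 1107 = 0b10001010011
Split: l1_idx=4, l2_idx=2, offset=19
L1[4] = 0
L2[0][2] = 45
paddr = 45 * 32 + 19 = 1459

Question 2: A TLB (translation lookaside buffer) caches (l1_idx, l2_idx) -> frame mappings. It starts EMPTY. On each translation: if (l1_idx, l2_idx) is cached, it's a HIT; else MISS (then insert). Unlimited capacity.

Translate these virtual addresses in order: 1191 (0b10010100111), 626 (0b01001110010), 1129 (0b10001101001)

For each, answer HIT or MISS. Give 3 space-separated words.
Answer: MISS MISS MISS

Derivation:
vaddr=1191: (4,5) not in TLB -> MISS, insert
vaddr=626: (2,3) not in TLB -> MISS, insert
vaddr=1129: (4,3) not in TLB -> MISS, insert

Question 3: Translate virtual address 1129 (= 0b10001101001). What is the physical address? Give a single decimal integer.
vaddr = 1129 = 0b10001101001
Split: l1_idx=4, l2_idx=3, offset=9
L1[4] = 0
L2[0][3] = 55
paddr = 55 * 32 + 9 = 1769

Answer: 1769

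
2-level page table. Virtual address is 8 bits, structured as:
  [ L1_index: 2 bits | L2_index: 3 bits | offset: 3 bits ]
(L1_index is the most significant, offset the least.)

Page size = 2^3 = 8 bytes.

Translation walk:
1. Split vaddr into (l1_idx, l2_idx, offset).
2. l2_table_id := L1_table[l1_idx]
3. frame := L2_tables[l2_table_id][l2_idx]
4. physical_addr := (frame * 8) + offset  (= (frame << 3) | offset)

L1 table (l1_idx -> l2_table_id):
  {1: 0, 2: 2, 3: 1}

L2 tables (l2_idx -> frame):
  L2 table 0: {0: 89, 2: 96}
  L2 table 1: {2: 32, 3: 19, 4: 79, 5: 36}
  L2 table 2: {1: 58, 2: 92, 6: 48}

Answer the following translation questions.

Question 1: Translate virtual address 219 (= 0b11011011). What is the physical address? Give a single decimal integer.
vaddr = 219 = 0b11011011
Split: l1_idx=3, l2_idx=3, offset=3
L1[3] = 1
L2[1][3] = 19
paddr = 19 * 8 + 3 = 155

Answer: 155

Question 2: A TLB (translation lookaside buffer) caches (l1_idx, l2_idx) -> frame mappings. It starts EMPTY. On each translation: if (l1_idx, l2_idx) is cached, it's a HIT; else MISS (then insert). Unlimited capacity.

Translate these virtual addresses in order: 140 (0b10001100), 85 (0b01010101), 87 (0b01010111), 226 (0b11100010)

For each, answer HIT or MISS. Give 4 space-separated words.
vaddr=140: (2,1) not in TLB -> MISS, insert
vaddr=85: (1,2) not in TLB -> MISS, insert
vaddr=87: (1,2) in TLB -> HIT
vaddr=226: (3,4) not in TLB -> MISS, insert

Answer: MISS MISS HIT MISS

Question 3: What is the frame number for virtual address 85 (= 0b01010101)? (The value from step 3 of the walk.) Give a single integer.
vaddr = 85: l1_idx=1, l2_idx=2
L1[1] = 0; L2[0][2] = 96

Answer: 96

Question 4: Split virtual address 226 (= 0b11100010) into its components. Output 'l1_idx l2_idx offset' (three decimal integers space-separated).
vaddr = 226 = 0b11100010
  top 2 bits -> l1_idx = 3
  next 3 bits -> l2_idx = 4
  bottom 3 bits -> offset = 2

Answer: 3 4 2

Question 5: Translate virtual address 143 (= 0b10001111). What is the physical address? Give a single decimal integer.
vaddr = 143 = 0b10001111
Split: l1_idx=2, l2_idx=1, offset=7
L1[2] = 2
L2[2][1] = 58
paddr = 58 * 8 + 7 = 471

Answer: 471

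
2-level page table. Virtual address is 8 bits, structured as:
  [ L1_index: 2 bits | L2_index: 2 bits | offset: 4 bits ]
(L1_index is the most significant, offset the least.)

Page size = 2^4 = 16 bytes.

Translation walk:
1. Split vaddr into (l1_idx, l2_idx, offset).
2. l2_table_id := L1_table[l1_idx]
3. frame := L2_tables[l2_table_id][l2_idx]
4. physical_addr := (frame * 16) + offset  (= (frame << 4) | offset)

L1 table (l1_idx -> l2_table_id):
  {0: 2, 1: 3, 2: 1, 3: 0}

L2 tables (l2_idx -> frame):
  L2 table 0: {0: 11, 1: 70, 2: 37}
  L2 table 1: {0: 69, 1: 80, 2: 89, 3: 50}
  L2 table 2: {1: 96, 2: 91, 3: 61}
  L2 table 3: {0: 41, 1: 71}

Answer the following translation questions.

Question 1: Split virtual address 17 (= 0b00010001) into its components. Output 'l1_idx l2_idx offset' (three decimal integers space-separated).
vaddr = 17 = 0b00010001
  top 2 bits -> l1_idx = 0
  next 2 bits -> l2_idx = 1
  bottom 4 bits -> offset = 1

Answer: 0 1 1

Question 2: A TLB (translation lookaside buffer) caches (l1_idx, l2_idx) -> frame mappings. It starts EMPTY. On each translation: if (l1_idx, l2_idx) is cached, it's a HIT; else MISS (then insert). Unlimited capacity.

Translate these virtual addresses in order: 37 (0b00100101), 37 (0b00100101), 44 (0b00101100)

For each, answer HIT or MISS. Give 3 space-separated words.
vaddr=37: (0,2) not in TLB -> MISS, insert
vaddr=37: (0,2) in TLB -> HIT
vaddr=44: (0,2) in TLB -> HIT

Answer: MISS HIT HIT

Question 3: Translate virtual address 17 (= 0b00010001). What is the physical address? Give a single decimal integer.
vaddr = 17 = 0b00010001
Split: l1_idx=0, l2_idx=1, offset=1
L1[0] = 2
L2[2][1] = 96
paddr = 96 * 16 + 1 = 1537

Answer: 1537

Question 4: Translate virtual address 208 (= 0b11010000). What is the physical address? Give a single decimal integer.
Answer: 1120

Derivation:
vaddr = 208 = 0b11010000
Split: l1_idx=3, l2_idx=1, offset=0
L1[3] = 0
L2[0][1] = 70
paddr = 70 * 16 + 0 = 1120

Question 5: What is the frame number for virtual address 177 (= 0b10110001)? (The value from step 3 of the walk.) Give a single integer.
Answer: 50

Derivation:
vaddr = 177: l1_idx=2, l2_idx=3
L1[2] = 1; L2[1][3] = 50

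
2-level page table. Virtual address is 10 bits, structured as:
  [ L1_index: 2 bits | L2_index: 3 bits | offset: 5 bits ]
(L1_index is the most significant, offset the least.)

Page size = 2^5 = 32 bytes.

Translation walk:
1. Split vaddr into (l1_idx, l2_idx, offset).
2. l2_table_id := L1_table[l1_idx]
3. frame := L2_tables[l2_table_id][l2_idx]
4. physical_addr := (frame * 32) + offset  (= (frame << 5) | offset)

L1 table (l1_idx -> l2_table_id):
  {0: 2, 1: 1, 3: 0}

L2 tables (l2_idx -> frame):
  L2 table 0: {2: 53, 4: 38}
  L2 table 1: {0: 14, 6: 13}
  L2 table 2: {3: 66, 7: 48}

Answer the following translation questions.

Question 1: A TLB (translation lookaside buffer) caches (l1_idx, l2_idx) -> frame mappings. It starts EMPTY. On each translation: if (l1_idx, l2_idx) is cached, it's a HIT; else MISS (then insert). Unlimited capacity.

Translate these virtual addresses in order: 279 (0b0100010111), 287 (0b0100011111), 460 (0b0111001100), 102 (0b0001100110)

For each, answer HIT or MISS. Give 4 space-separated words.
vaddr=279: (1,0) not in TLB -> MISS, insert
vaddr=287: (1,0) in TLB -> HIT
vaddr=460: (1,6) not in TLB -> MISS, insert
vaddr=102: (0,3) not in TLB -> MISS, insert

Answer: MISS HIT MISS MISS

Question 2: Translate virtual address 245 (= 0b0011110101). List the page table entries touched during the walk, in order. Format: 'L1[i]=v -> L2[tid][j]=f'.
vaddr = 245 = 0b0011110101
Split: l1_idx=0, l2_idx=7, offset=21

Answer: L1[0]=2 -> L2[2][7]=48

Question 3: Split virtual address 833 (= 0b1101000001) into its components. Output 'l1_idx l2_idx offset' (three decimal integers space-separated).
vaddr = 833 = 0b1101000001
  top 2 bits -> l1_idx = 3
  next 3 bits -> l2_idx = 2
  bottom 5 bits -> offset = 1

Answer: 3 2 1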